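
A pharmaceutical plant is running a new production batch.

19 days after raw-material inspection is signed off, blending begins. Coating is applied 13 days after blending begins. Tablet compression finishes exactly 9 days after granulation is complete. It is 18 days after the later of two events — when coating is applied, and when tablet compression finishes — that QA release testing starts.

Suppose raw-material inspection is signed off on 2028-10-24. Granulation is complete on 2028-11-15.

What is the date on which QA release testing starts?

Raw-material inspection is signed off: Oct 24, 2028.
Blending begins: Oct 24, 2028 + 19 days = Nov 12, 2028.
Coating is applied: Nov 12, 2028 + 13 days = Nov 25, 2028.
Granulation is complete: Nov 15, 2028.
Tablet compression finishes: Nov 15, 2028 + 9 days = Nov 24, 2028.
Both prerequisites met — coating is applied (Nov 25, 2028), tablet compression finishes (Nov 24, 2028); the later is Nov 25, 2028.
QA release testing starts: Nov 25, 2028 + 18 days = Dec 13, 2028.

2028-12-13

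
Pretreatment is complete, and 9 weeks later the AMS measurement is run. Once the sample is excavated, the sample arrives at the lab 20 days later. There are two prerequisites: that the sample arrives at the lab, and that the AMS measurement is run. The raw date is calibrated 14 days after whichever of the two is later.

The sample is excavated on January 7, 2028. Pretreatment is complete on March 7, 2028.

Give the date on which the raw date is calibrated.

May 23, 2028

The sample is excavated: Jan 7, 2028.
The sample arrives at the lab: Jan 7, 2028 + 20 days = Jan 27, 2028.
Pretreatment is complete: Mar 7, 2028.
The AMS measurement is run: Mar 7, 2028 + 9 weeks = May 9, 2028.
Both prerequisites met — the sample arrives at the lab (Jan 27, 2028), the AMS measurement is run (May 9, 2028); the later is May 9, 2028.
The raw date is calibrated: May 9, 2028 + 14 days = May 23, 2028.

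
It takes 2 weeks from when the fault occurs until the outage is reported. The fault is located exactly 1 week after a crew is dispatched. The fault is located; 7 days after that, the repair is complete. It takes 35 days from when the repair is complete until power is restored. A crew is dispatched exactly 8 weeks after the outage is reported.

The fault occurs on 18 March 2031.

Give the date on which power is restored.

The fault occurs: Mar 18, 2031.
The outage is reported: Mar 18, 2031 + 2 weeks = Apr 1, 2031.
A crew is dispatched: Apr 1, 2031 + 8 weeks = May 27, 2031.
The fault is located: May 27, 2031 + 1 week = Jun 3, 2031.
The repair is complete: Jun 3, 2031 + 7 days = Jun 10, 2031.
Power is restored: Jun 10, 2031 + 35 days = Jul 15, 2031.

15 July 2031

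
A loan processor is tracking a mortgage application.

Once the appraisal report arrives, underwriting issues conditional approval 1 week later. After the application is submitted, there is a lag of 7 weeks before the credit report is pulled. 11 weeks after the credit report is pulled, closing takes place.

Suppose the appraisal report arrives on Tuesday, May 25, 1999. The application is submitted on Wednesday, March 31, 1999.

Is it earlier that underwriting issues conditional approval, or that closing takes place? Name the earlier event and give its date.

Underwriting issues conditional approval — Tuesday, June 1, 1999

The appraisal report arrives: May 25, 1999.
Underwriting issues conditional approval: May 25, 1999 + 1 week = Jun 1, 1999.
The application is submitted: Mar 31, 1999.
The credit report is pulled: Mar 31, 1999 + 7 weeks = May 19, 1999.
Closing takes place: May 19, 1999 + 11 weeks = Aug 4, 1999.
Comparing: underwriting issues conditional approval on Jun 1, 1999 vs closing takes place on Aug 4, 1999. Earlier: underwriting issues conditional approval.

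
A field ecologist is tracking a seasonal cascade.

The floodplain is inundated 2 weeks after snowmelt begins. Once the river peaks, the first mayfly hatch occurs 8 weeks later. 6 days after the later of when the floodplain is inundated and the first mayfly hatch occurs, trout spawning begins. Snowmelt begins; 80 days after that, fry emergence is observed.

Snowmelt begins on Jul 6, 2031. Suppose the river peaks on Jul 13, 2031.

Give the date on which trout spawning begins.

Sep 13, 2031

Snowmelt begins: Jul 6, 2031.
The floodplain is inundated: Jul 6, 2031 + 2 weeks = Jul 20, 2031.
The river peaks: Jul 13, 2031.
The first mayfly hatch occurs: Jul 13, 2031 + 8 weeks = Sep 7, 2031.
Both prerequisites met — the floodplain is inundated (Jul 20, 2031), the first mayfly hatch occurs (Sep 7, 2031); the later is Sep 7, 2031.
Trout spawning begins: Sep 7, 2031 + 6 days = Sep 13, 2031.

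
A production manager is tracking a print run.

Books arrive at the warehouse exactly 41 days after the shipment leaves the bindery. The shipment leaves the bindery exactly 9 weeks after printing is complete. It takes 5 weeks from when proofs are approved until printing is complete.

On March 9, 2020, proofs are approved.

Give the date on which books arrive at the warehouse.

Proofs are approved: Mar 9, 2020.
Printing is complete: Mar 9, 2020 + 5 weeks = Apr 13, 2020.
The shipment leaves the bindery: Apr 13, 2020 + 9 weeks = Jun 15, 2020.
Books arrive at the warehouse: Jun 15, 2020 + 41 days = Jul 26, 2020.

July 26, 2020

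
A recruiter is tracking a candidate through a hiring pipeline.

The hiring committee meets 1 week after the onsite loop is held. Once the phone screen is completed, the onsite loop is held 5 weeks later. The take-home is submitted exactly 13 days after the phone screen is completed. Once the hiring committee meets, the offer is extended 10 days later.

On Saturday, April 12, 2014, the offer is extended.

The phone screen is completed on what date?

Wednesday, February 19, 2014

The offer is extended: Apr 12, 2014.
The hiring committee meets: Apr 12, 2014 − 10 days = Apr 2, 2014.
The onsite loop is held: Apr 2, 2014 − 1 week = Mar 26, 2014.
The phone screen is completed: Mar 26, 2014 − 5 weeks = Feb 19, 2014.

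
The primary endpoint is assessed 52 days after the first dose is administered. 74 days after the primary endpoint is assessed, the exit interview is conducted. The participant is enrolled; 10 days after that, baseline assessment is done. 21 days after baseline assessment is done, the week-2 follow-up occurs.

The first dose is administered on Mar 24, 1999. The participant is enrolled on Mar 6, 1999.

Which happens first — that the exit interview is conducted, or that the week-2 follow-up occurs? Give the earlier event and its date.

The week-2 follow-up occurs — Apr 6, 1999

The first dose is administered: Mar 24, 1999.
The primary endpoint is assessed: Mar 24, 1999 + 52 days = May 15, 1999.
The exit interview is conducted: May 15, 1999 + 74 days = Jul 28, 1999.
The participant is enrolled: Mar 6, 1999.
Baseline assessment is done: Mar 6, 1999 + 10 days = Mar 16, 1999.
The week-2 follow-up occurs: Mar 16, 1999 + 21 days = Apr 6, 1999.
Comparing: the exit interview is conducted on Jul 28, 1999 vs the week-2 follow-up occurs on Apr 6, 1999. Earlier: the week-2 follow-up occurs.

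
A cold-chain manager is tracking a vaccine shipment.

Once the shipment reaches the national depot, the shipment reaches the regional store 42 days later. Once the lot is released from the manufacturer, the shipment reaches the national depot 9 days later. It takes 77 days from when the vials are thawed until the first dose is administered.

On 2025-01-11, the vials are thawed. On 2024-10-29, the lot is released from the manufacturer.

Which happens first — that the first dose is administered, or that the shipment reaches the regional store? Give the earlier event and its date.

The vials are thawed: Jan 11, 2025.
The first dose is administered: Jan 11, 2025 + 77 days = Mar 29, 2025.
The lot is released from the manufacturer: Oct 29, 2024.
The shipment reaches the national depot: Oct 29, 2024 + 9 days = Nov 7, 2024.
The shipment reaches the regional store: Nov 7, 2024 + 42 days = Dec 19, 2024.
Comparing: the first dose is administered on Mar 29, 2025 vs the shipment reaches the regional store on Dec 19, 2024. Earlier: the shipment reaches the regional store.

The shipment reaches the regional store — 2024-12-19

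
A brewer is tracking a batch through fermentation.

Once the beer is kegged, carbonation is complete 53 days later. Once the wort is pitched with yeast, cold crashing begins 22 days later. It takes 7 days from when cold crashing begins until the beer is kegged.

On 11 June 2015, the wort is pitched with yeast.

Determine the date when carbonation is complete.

The wort is pitched with yeast: Jun 11, 2015.
Cold crashing begins: Jun 11, 2015 + 22 days = Jul 3, 2015.
The beer is kegged: Jul 3, 2015 + 7 days = Jul 10, 2015.
Carbonation is complete: Jul 10, 2015 + 53 days = Sep 1, 2015.

1 September 2015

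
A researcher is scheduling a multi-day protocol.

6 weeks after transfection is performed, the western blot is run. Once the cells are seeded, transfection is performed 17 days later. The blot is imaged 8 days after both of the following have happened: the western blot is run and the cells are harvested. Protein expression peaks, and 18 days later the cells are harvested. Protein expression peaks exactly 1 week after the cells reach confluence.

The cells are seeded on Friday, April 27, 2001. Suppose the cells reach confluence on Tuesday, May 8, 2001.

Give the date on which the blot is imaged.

The cells are seeded: Apr 27, 2001.
Transfection is performed: Apr 27, 2001 + 17 days = May 14, 2001.
The western blot is run: May 14, 2001 + 6 weeks = Jun 25, 2001.
The cells reach confluence: May 8, 2001.
Protein expression peaks: May 8, 2001 + 1 week = May 15, 2001.
The cells are harvested: May 15, 2001 + 18 days = Jun 2, 2001.
Both prerequisites met — the western blot is run (Jun 25, 2001), the cells are harvested (Jun 2, 2001); the later is Jun 25, 2001.
The blot is imaged: Jun 25, 2001 + 8 days = Jul 3, 2001.

Tuesday, July 3, 2001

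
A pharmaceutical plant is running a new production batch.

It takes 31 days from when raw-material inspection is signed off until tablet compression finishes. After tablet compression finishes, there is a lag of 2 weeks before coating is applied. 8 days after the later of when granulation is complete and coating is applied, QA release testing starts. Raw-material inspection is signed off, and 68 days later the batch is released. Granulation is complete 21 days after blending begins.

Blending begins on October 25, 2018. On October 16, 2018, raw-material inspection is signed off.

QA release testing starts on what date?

December 8, 2018

Blending begins: Oct 25, 2018.
Granulation is complete: Oct 25, 2018 + 21 days = Nov 15, 2018.
Raw-material inspection is signed off: Oct 16, 2018.
Tablet compression finishes: Oct 16, 2018 + 31 days = Nov 16, 2018.
Coating is applied: Nov 16, 2018 + 2 weeks = Nov 30, 2018.
Both prerequisites met — granulation is complete (Nov 15, 2018), coating is applied (Nov 30, 2018); the later is Nov 30, 2018.
QA release testing starts: Nov 30, 2018 + 8 days = Dec 8, 2018.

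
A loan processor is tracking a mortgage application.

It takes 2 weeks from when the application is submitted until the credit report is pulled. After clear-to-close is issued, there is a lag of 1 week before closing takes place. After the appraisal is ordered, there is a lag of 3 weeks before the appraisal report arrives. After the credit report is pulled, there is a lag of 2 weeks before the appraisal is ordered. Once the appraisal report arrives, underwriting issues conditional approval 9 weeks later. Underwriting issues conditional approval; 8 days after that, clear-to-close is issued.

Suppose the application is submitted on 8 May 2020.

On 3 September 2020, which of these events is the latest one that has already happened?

The application is submitted: May 8, 2020.
The credit report is pulled: May 8, 2020 + 2 weeks = May 22, 2020.
The appraisal is ordered: May 22, 2020 + 2 weeks = Jun 5, 2020.
The appraisal report arrives: Jun 5, 2020 + 3 weeks = Jun 26, 2020.
Underwriting issues conditional approval: Jun 26, 2020 + 9 weeks = Aug 28, 2020.
Clear-to-close is issued: Aug 28, 2020 + 8 days = Sep 5, 2020.
Closing takes place: Sep 5, 2020 + 1 week = Sep 12, 2020.
Sep 3, 2020 falls between when underwriting issues conditional approval (Aug 28, 2020) and when clear-to-close is issued (Sep 5, 2020).

Underwriting issues conditional approval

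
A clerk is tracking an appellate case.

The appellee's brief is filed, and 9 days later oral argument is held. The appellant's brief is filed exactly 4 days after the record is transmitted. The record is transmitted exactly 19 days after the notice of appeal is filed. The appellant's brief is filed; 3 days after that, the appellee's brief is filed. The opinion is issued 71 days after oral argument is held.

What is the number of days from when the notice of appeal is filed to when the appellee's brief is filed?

26 days

Causal path: the notice of appeal is filed → the record is transmitted → the appellant's brief is filed → the appellee's brief is filed.
Total delay along the path: 19 + 4 + 3 = 26 days.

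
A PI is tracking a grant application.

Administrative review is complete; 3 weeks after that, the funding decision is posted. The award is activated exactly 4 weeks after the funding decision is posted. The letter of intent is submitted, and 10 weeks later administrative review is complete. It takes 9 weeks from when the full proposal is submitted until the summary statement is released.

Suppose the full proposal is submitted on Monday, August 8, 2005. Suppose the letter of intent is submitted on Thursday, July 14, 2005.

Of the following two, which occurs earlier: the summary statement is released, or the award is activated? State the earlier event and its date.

The summary statement is released — Monday, October 10, 2005

The full proposal is submitted: Aug 8, 2005.
The summary statement is released: Aug 8, 2005 + 9 weeks = Oct 10, 2005.
The letter of intent is submitted: Jul 14, 2005.
Administrative review is complete: Jul 14, 2005 + 10 weeks = Sep 22, 2005.
The funding decision is posted: Sep 22, 2005 + 3 weeks = Oct 13, 2005.
The award is activated: Oct 13, 2005 + 4 weeks = Nov 10, 2005.
Comparing: the summary statement is released on Oct 10, 2005 vs the award is activated on Nov 10, 2005. Earlier: the summary statement is released.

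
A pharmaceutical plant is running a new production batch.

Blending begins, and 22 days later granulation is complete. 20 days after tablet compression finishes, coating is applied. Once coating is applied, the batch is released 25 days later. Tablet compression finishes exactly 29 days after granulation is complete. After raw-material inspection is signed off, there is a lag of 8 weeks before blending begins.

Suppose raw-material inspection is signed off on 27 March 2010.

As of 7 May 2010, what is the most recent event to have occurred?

Raw-material inspection is signed off: Mar 27, 2010.
Blending begins: Mar 27, 2010 + 8 weeks = May 22, 2010.
Granulation is complete: May 22, 2010 + 22 days = Jun 13, 2010.
Tablet compression finishes: Jun 13, 2010 + 29 days = Jul 12, 2010.
Coating is applied: Jul 12, 2010 + 20 days = Aug 1, 2010.
The batch is released: Aug 1, 2010 + 25 days = Aug 26, 2010.
May 7, 2010 falls between when raw-material inspection is signed off (Mar 27, 2010) and when blending begins (May 22, 2010).

Raw-material inspection is signed off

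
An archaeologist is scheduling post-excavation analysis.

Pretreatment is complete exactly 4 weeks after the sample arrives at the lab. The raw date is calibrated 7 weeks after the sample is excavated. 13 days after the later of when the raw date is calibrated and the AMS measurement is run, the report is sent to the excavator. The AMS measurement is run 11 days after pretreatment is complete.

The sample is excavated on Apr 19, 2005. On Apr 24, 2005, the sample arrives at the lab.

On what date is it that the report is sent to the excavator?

Jun 20, 2005

The sample is excavated: Apr 19, 2005.
The raw date is calibrated: Apr 19, 2005 + 7 weeks = Jun 7, 2005.
The sample arrives at the lab: Apr 24, 2005.
Pretreatment is complete: Apr 24, 2005 + 4 weeks = May 22, 2005.
The AMS measurement is run: May 22, 2005 + 11 days = Jun 2, 2005.
Both prerequisites met — the raw date is calibrated (Jun 7, 2005), the AMS measurement is run (Jun 2, 2005); the later is Jun 7, 2005.
The report is sent to the excavator: Jun 7, 2005 + 13 days = Jun 20, 2005.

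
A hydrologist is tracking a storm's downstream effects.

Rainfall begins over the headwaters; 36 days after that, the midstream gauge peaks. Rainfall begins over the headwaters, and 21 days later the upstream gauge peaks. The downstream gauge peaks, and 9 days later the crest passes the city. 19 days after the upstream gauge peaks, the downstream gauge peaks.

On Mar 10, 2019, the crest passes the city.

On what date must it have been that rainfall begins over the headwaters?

The crest passes the city: Mar 10, 2019.
The downstream gauge peaks: Mar 10, 2019 − 9 days = Mar 1, 2019.
The upstream gauge peaks: Mar 1, 2019 − 19 days = Feb 10, 2019.
Rainfall begins over the headwaters: Feb 10, 2019 − 21 days = Jan 20, 2019.

Jan 20, 2019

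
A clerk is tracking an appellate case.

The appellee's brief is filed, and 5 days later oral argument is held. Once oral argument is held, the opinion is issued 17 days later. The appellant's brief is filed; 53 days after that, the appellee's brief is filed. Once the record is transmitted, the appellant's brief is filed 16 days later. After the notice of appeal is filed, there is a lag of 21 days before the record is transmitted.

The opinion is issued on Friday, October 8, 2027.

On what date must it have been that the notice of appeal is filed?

Friday, June 18, 2027

The opinion is issued: Oct 8, 2027.
Oral argument is held: Oct 8, 2027 − 17 days = Sep 21, 2027.
The appellee's brief is filed: Sep 21, 2027 − 5 days = Sep 16, 2027.
The appellant's brief is filed: Sep 16, 2027 − 53 days = Jul 25, 2027.
The record is transmitted: Jul 25, 2027 − 16 days = Jul 9, 2027.
The notice of appeal is filed: Jul 9, 2027 − 21 days = Jun 18, 2027.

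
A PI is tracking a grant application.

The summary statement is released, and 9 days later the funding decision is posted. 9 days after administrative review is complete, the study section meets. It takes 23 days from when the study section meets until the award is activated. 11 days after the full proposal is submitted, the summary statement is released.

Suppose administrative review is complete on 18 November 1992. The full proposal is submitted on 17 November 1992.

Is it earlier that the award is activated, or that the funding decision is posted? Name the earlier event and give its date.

Administrative review is complete: Nov 18, 1992.
The study section meets: Nov 18, 1992 + 9 days = Nov 27, 1992.
The award is activated: Nov 27, 1992 + 23 days = Dec 20, 1992.
The full proposal is submitted: Nov 17, 1992.
The summary statement is released: Nov 17, 1992 + 11 days = Nov 28, 1992.
The funding decision is posted: Nov 28, 1992 + 9 days = Dec 7, 1992.
Comparing: the award is activated on Dec 20, 1992 vs the funding decision is posted on Dec 7, 1992. Earlier: the funding decision is posted.

The funding decision is posted — 7 December 1992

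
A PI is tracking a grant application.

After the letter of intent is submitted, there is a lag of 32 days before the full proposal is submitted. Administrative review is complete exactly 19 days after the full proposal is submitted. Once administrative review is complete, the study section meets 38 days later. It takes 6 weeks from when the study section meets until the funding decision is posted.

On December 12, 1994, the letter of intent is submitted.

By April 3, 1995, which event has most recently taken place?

The study section meets

The letter of intent is submitted: Dec 12, 1994.
The full proposal is submitted: Dec 12, 1994 + 32 days = Jan 13, 1995.
Administrative review is complete: Jan 13, 1995 + 19 days = Feb 1, 1995.
The study section meets: Feb 1, 1995 + 38 days = Mar 11, 1995.
The funding decision is posted: Mar 11, 1995 + 6 weeks = Apr 22, 1995.
Apr 3, 1995 falls between when the study section meets (Mar 11, 1995) and when the funding decision is posted (Apr 22, 1995).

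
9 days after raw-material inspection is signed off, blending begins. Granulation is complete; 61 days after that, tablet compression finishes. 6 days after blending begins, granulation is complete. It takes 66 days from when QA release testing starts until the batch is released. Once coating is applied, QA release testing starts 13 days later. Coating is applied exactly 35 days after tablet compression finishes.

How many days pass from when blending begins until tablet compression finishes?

67 days

Causal path: blending begins → granulation is complete → tablet compression finishes.
Total delay along the path: 6 + 61 = 67 days.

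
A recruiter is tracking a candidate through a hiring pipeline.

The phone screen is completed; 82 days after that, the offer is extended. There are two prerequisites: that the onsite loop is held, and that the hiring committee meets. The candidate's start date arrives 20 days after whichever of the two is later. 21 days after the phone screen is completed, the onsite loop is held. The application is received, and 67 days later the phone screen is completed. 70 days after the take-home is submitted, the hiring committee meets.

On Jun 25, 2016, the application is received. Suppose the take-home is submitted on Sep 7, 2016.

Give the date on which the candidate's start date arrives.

The application is received: Jun 25, 2016.
The phone screen is completed: Jun 25, 2016 + 67 days = Aug 31, 2016.
The onsite loop is held: Aug 31, 2016 + 21 days = Sep 21, 2016.
The take-home is submitted: Sep 7, 2016.
The hiring committee meets: Sep 7, 2016 + 70 days = Nov 16, 2016.
Both prerequisites met — the onsite loop is held (Sep 21, 2016), the hiring committee meets (Nov 16, 2016); the later is Nov 16, 2016.
The candidate's start date arrives: Nov 16, 2016 + 20 days = Dec 6, 2016.

Dec 6, 2016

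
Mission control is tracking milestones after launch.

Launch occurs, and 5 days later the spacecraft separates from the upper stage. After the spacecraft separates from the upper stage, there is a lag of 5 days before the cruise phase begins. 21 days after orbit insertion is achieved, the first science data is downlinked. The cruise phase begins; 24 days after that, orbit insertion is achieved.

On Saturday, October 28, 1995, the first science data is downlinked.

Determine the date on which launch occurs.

Sunday, September 3, 1995

The first science data is downlinked: Oct 28, 1995.
Orbit insertion is achieved: Oct 28, 1995 − 21 days = Oct 7, 1995.
The cruise phase begins: Oct 7, 1995 − 24 days = Sep 13, 1995.
The spacecraft separates from the upper stage: Sep 13, 1995 − 5 days = Sep 8, 1995.
Launch occurs: Sep 8, 1995 − 5 days = Sep 3, 1995.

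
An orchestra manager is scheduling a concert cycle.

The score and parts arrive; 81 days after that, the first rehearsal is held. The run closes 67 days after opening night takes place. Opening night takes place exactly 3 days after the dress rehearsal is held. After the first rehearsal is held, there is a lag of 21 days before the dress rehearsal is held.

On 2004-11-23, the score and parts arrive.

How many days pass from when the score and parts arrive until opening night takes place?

105 days

Causal path: the score and parts arrive → the first rehearsal is held → the dress rehearsal is held → opening night takes place.
Total delay along the path: 81 + 21 + 3 = 105 days.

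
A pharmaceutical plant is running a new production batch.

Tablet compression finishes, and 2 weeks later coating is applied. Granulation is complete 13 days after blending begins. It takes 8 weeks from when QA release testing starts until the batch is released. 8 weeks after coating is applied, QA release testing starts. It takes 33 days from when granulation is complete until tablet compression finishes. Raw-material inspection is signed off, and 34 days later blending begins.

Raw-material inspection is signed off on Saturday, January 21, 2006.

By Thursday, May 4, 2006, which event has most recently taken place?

Coating is applied

Raw-material inspection is signed off: Jan 21, 2006.
Blending begins: Jan 21, 2006 + 34 days = Feb 24, 2006.
Granulation is complete: Feb 24, 2006 + 13 days = Mar 9, 2006.
Tablet compression finishes: Mar 9, 2006 + 33 days = Apr 11, 2006.
Coating is applied: Apr 11, 2006 + 2 weeks = Apr 25, 2006.
QA release testing starts: Apr 25, 2006 + 8 weeks = Jun 20, 2006.
The batch is released: Jun 20, 2006 + 8 weeks = Aug 15, 2006.
May 4, 2006 falls between when coating is applied (Apr 25, 2006) and when QA release testing starts (Jun 20, 2006).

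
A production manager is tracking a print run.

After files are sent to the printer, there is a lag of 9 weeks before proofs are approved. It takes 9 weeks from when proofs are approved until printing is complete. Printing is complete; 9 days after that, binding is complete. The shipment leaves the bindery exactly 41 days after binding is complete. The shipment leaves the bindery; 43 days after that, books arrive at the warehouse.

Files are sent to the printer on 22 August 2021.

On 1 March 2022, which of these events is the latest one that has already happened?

Files are sent to the printer: Aug 22, 2021.
Proofs are approved: Aug 22, 2021 + 9 weeks = Oct 24, 2021.
Printing is complete: Oct 24, 2021 + 9 weeks = Dec 26, 2021.
Binding is complete: Dec 26, 2021 + 9 days = Jan 4, 2022.
The shipment leaves the bindery: Jan 4, 2022 + 41 days = Feb 14, 2022.
Books arrive at the warehouse: Feb 14, 2022 + 43 days = Mar 29, 2022.
Mar 1, 2022 falls between when the shipment leaves the bindery (Feb 14, 2022) and when books arrive at the warehouse (Mar 29, 2022).

The shipment leaves the bindery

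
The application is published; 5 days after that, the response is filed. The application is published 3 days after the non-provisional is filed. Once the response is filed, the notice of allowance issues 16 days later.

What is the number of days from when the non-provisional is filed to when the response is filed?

8 days

Causal path: the non-provisional is filed → the application is published → the response is filed.
Total delay along the path: 3 + 5 = 8 days.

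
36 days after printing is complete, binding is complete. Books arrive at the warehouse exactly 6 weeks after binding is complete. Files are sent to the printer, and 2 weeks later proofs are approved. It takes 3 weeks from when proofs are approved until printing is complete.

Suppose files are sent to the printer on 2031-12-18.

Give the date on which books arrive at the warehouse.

2032-04-09

Files are sent to the printer: Dec 18, 2031.
Proofs are approved: Dec 18, 2031 + 2 weeks = Jan 1, 2032.
Printing is complete: Jan 1, 2032 + 3 weeks = Jan 22, 2032.
Binding is complete: Jan 22, 2032 + 36 days = Feb 27, 2032.
Books arrive at the warehouse: Feb 27, 2032 + 6 weeks = Apr 9, 2032.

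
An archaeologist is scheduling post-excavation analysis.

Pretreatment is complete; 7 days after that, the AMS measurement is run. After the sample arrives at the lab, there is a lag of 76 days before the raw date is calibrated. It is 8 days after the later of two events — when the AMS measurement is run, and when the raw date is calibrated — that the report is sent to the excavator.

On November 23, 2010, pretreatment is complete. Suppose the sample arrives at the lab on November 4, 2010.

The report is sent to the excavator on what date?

January 27, 2011

Pretreatment is complete: Nov 23, 2010.
The AMS measurement is run: Nov 23, 2010 + 7 days = Nov 30, 2010.
The sample arrives at the lab: Nov 4, 2010.
The raw date is calibrated: Nov 4, 2010 + 76 days = Jan 19, 2011.
Both prerequisites met — the AMS measurement is run (Nov 30, 2010), the raw date is calibrated (Jan 19, 2011); the later is Jan 19, 2011.
The report is sent to the excavator: Jan 19, 2011 + 8 days = Jan 27, 2011.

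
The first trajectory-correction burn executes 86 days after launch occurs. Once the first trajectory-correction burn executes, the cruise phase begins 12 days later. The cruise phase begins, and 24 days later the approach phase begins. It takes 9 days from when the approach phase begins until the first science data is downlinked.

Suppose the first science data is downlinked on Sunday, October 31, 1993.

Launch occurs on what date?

The first science data is downlinked: Oct 31, 1993.
The approach phase begins: Oct 31, 1993 − 9 days = Oct 22, 1993.
The cruise phase begins: Oct 22, 1993 − 24 days = Sep 28, 1993.
The first trajectory-correction burn executes: Sep 28, 1993 − 12 days = Sep 16, 1993.
Launch occurs: Sep 16, 1993 − 86 days = Jun 22, 1993.

Tuesday, June 22, 1993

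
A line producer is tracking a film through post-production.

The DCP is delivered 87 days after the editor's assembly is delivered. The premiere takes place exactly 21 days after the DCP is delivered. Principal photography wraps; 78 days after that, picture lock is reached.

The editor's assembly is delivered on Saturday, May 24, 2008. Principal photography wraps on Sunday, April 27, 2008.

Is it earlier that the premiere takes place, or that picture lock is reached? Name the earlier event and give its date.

Picture lock is reached — Monday, July 14, 2008

The editor's assembly is delivered: May 24, 2008.
The DCP is delivered: May 24, 2008 + 87 days = Aug 19, 2008.
The premiere takes place: Aug 19, 2008 + 21 days = Sep 9, 2008.
Principal photography wraps: Apr 27, 2008.
Picture lock is reached: Apr 27, 2008 + 78 days = Jul 14, 2008.
Comparing: the premiere takes place on Sep 9, 2008 vs picture lock is reached on Jul 14, 2008. Earlier: picture lock is reached.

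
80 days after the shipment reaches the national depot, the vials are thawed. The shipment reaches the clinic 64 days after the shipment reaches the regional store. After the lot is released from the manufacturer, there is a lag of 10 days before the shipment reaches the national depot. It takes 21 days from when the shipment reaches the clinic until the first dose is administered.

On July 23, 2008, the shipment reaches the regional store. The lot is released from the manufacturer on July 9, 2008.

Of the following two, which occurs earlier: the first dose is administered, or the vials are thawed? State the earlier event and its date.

The shipment reaches the regional store: Jul 23, 2008.
The shipment reaches the clinic: Jul 23, 2008 + 64 days = Sep 25, 2008.
The first dose is administered: Sep 25, 2008 + 21 days = Oct 16, 2008.
The lot is released from the manufacturer: Jul 9, 2008.
The shipment reaches the national depot: Jul 9, 2008 + 10 days = Jul 19, 2008.
The vials are thawed: Jul 19, 2008 + 80 days = Oct 7, 2008.
Comparing: the first dose is administered on Oct 16, 2008 vs the vials are thawed on Oct 7, 2008. Earlier: the vials are thawed.

The vials are thawed — October 7, 2008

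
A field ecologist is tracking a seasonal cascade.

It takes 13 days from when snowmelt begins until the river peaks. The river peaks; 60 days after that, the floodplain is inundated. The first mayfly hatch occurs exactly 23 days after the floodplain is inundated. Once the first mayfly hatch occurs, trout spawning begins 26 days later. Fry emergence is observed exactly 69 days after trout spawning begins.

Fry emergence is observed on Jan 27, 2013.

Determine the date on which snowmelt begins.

Fry emergence is observed: Jan 27, 2013.
Trout spawning begins: Jan 27, 2013 − 69 days = Nov 19, 2012.
The first mayfly hatch occurs: Nov 19, 2012 − 26 days = Oct 24, 2012.
The floodplain is inundated: Oct 24, 2012 − 23 days = Oct 1, 2012.
The river peaks: Oct 1, 2012 − 60 days = Aug 2, 2012.
Snowmelt begins: Aug 2, 2012 − 13 days = Jul 20, 2012.

Jul 20, 2012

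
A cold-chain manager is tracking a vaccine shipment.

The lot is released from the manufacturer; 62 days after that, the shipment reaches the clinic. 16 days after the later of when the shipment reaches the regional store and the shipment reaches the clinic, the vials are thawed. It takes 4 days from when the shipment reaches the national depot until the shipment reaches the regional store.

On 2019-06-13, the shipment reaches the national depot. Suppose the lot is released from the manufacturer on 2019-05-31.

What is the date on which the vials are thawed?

2019-08-17

The shipment reaches the national depot: Jun 13, 2019.
The shipment reaches the regional store: Jun 13, 2019 + 4 days = Jun 17, 2019.
The lot is released from the manufacturer: May 31, 2019.
The shipment reaches the clinic: May 31, 2019 + 62 days = Aug 1, 2019.
Both prerequisites met — the shipment reaches the regional store (Jun 17, 2019), the shipment reaches the clinic (Aug 1, 2019); the later is Aug 1, 2019.
The vials are thawed: Aug 1, 2019 + 16 days = Aug 17, 2019.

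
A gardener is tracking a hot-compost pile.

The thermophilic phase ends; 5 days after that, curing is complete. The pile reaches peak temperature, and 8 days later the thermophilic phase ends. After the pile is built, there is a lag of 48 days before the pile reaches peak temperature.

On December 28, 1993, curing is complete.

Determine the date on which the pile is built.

October 28, 1993

Curing is complete: Dec 28, 1993.
The thermophilic phase ends: Dec 28, 1993 − 5 days = Dec 23, 1993.
The pile reaches peak temperature: Dec 23, 1993 − 8 days = Dec 15, 1993.
The pile is built: Dec 15, 1993 − 48 days = Oct 28, 1993.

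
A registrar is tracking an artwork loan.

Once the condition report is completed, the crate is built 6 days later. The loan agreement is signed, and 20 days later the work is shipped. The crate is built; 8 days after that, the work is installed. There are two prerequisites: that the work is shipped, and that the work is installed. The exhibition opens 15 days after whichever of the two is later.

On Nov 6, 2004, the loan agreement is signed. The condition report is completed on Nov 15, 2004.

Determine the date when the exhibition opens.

The loan agreement is signed: Nov 6, 2004.
The work is shipped: Nov 6, 2004 + 20 days = Nov 26, 2004.
The condition report is completed: Nov 15, 2004.
The crate is built: Nov 15, 2004 + 6 days = Nov 21, 2004.
The work is installed: Nov 21, 2004 + 8 days = Nov 29, 2004.
Both prerequisites met — the work is shipped (Nov 26, 2004), the work is installed (Nov 29, 2004); the later is Nov 29, 2004.
The exhibition opens: Nov 29, 2004 + 15 days = Dec 14, 2004.

Dec 14, 2004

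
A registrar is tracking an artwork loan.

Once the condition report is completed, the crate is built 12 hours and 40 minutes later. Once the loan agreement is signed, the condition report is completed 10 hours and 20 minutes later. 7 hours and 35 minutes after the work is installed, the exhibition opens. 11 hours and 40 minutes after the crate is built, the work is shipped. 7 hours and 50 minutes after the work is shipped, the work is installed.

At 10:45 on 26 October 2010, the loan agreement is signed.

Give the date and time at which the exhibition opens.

12:50 on 28 October 2010

The loan agreement is signed: 10:45 Oct 26, 2010.
The condition report is completed: 10:45 Oct 26, 2010 + 10h20m = 21:05 Oct 26, 2010.
The crate is built: 21:05 Oct 26, 2010 + 12h40m = 09:45 Oct 27, 2010.
The work is shipped: 09:45 Oct 27, 2010 + 11h40m = 21:25 Oct 27, 2010.
The work is installed: 21:25 Oct 27, 2010 + 7h50m = 05:15 Oct 28, 2010.
The exhibition opens: 05:15 Oct 28, 2010 + 7h35m = 12:50 Oct 28, 2010.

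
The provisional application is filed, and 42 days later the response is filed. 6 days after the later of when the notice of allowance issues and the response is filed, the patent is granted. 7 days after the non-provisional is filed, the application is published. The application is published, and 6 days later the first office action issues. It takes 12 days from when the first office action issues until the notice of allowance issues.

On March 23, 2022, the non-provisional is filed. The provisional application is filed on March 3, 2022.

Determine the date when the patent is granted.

April 23, 2022

The non-provisional is filed: Mar 23, 2022.
The application is published: Mar 23, 2022 + 7 days = Mar 30, 2022.
The first office action issues: Mar 30, 2022 + 6 days = Apr 5, 2022.
The notice of allowance issues: Apr 5, 2022 + 12 days = Apr 17, 2022.
The provisional application is filed: Mar 3, 2022.
The response is filed: Mar 3, 2022 + 42 days = Apr 14, 2022.
Both prerequisites met — the notice of allowance issues (Apr 17, 2022), the response is filed (Apr 14, 2022); the later is Apr 17, 2022.
The patent is granted: Apr 17, 2022 + 6 days = Apr 23, 2022.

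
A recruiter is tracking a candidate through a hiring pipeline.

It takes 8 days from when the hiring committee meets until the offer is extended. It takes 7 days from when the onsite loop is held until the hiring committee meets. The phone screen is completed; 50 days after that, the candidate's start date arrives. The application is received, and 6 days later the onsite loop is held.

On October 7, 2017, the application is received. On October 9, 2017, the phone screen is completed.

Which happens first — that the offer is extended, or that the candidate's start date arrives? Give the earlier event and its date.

The application is received: Oct 7, 2017.
The onsite loop is held: Oct 7, 2017 + 6 days = Oct 13, 2017.
The hiring committee meets: Oct 13, 2017 + 7 days = Oct 20, 2017.
The offer is extended: Oct 20, 2017 + 8 days = Oct 28, 2017.
The phone screen is completed: Oct 9, 2017.
The candidate's start date arrives: Oct 9, 2017 + 50 days = Nov 28, 2017.
Comparing: the offer is extended on Oct 28, 2017 vs the candidate's start date arrives on Nov 28, 2017. Earlier: the offer is extended.

The offer is extended — October 28, 2017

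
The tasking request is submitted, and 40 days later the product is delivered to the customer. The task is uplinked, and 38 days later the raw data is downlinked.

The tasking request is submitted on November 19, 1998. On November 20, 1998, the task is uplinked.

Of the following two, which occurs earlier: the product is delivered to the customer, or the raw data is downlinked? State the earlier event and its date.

The raw data is downlinked — December 28, 1998

The tasking request is submitted: Nov 19, 1998.
The product is delivered to the customer: Nov 19, 1998 + 40 days = Dec 29, 1998.
The task is uplinked: Nov 20, 1998.
The raw data is downlinked: Nov 20, 1998 + 38 days = Dec 28, 1998.
Comparing: the product is delivered to the customer on Dec 29, 1998 vs the raw data is downlinked on Dec 28, 1998. Earlier: the raw data is downlinked.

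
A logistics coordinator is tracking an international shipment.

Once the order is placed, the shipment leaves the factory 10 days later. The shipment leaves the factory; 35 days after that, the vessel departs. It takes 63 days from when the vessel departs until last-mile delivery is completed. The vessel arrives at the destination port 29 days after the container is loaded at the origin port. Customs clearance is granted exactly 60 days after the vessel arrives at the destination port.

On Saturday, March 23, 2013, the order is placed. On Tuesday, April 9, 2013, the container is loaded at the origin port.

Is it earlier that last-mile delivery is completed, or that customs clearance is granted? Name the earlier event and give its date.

The order is placed: Mar 23, 2013.
The shipment leaves the factory: Mar 23, 2013 + 10 days = Apr 2, 2013.
The vessel departs: Apr 2, 2013 + 35 days = May 7, 2013.
Last-mile delivery is completed: May 7, 2013 + 63 days = Jul 9, 2013.
The container is loaded at the origin port: Apr 9, 2013.
The vessel arrives at the destination port: Apr 9, 2013 + 29 days = May 8, 2013.
Customs clearance is granted: May 8, 2013 + 60 days = Jul 7, 2013.
Comparing: last-mile delivery is completed on Jul 9, 2013 vs customs clearance is granted on Jul 7, 2013. Earlier: customs clearance is granted.

Customs clearance is granted — Sunday, July 7, 2013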